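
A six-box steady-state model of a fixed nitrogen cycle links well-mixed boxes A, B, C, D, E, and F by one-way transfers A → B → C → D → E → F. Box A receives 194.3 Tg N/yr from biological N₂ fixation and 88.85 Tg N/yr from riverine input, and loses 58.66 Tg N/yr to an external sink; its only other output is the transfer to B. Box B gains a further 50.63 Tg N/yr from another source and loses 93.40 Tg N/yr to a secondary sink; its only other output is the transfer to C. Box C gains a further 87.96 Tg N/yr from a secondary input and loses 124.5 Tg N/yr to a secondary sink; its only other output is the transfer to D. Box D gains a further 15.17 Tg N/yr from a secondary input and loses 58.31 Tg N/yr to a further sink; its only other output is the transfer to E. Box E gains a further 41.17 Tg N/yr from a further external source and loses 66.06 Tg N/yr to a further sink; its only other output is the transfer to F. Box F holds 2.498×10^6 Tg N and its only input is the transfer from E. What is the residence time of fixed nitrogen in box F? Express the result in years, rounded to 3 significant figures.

Box A: F(A→B) = (194.3 + 88.85) − 58.66 = 224.49 Tg N/yr.
Box B: F(B→C) = (224.49 + 50.63) − 93.40 = 181.72 Tg N/yr.
Box C: F(C→D) = (181.72 + 87.96) − 124.5 = 145.18 Tg N/yr.
Box D: F(D→E) = (145.18 + 15.17) − 58.31 = 102.04 Tg N/yr.
Box E: F(E→F) = (102.04 + 41.17) − 66.06 = 77.150 Tg N/yr.
Box F throughput = its input = 77.150 Tg N/yr; τ = 2.498×10^6 / 77.150 = 32380 yr.

32400 yr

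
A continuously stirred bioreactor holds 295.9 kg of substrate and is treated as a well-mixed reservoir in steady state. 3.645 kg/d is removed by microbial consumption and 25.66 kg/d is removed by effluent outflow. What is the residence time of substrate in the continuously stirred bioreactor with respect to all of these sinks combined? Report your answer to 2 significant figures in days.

10 d

Total removal flux = 3.645 + 25.66 = 29.305 kg/d.
τ = M / ΣF_out = 295.9 / 29.305 = 10.10 d.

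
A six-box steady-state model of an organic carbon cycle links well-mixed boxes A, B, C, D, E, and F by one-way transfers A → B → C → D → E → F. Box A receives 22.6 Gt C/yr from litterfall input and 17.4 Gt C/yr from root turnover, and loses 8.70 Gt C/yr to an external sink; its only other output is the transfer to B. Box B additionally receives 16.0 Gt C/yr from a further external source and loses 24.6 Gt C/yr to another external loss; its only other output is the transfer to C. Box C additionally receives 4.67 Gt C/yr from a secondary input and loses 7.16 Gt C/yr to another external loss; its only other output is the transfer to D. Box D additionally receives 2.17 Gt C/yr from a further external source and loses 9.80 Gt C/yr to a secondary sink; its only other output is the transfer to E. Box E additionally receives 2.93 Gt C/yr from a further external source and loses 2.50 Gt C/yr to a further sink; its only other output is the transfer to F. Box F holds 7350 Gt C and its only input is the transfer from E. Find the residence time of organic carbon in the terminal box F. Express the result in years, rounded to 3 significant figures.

565 yr

Box A: F(A→B) = (22.6 + 17.4) − 8.70 = 31.300 Gt C/yr.
Box B: F(B→C) = (31.300 + 16.0) − 24.6 = 22.700 Gt C/yr.
Box C: F(C→D) = (22.700 + 4.67) − 7.16 = 20.210 Gt C/yr.
Box D: F(D→E) = (20.210 + 2.17) − 9.80 = 12.580 Gt C/yr.
Box E: F(E→F) = (12.580 + 2.93) − 2.50 = 13.010 Gt C/yr.
Box F throughput = its input = 13.010 Gt C/yr; τ = 7350 / 13.010 = 565.0 yr.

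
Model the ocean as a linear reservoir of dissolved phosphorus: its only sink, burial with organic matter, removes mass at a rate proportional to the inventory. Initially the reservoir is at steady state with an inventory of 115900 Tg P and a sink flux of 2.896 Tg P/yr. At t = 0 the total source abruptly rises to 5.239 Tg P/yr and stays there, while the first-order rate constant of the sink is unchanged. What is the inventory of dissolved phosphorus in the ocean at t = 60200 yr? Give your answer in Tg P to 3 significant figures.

189000 Tg P

τ = M₀/F₀ = 115900/2.896 = 40020 yr; rate constant k = 1/τ.
New steady state M_∞ = F₁/k = F₁·τ = 5.239 × 40020 = 209670 Tg P.
M(t) = M_∞ + (M₀ − M_∞)·e^(−t/τ); t/τ = 60200/40020 = 1.504, so e^(−t/τ) = 0.2222.
M(t) = 209670 − 93770 × 0.2222 = 188830 Tg P.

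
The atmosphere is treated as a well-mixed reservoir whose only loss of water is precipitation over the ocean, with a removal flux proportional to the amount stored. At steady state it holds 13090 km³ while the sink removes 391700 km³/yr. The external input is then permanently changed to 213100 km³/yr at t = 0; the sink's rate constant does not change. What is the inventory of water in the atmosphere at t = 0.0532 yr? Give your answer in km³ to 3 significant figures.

Residence time τ = M₀/F₀ = 0.03342 yr. The eventual steady state is M_∞ = M₀·(F₁/F₀) = 13090 × 213100/391700 = 7121.5 km³.
The anomaly ΔM(t) = M(t) − M_∞ decays as ΔM₀·e^(−t/τ) with ΔM₀ = 13090 − 7121.5 = 5969 km³.
At t = 0.0532 yr, e^(−t/τ) = e^(−1.592) = 0.2035, so ΔM = 1215 km³ and M = 7121.5 + 1215 = 8336.3 km³.

8340 km³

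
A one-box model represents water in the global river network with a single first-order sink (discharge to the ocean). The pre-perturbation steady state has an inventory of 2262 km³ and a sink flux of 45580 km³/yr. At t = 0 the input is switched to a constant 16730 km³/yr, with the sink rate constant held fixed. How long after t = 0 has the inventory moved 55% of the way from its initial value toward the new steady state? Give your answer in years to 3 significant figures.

τ = M₀/F₀ = 2262/45580 = 0.04963 yr.
The remaining gap fraction is e^(−t/τ); 55% covered ⇒ e^(−t/τ) = 0.450.
t = −τ ln(0.450) = 0.04963 × 0.7985 = 0.03963 yr.

0.0396 yr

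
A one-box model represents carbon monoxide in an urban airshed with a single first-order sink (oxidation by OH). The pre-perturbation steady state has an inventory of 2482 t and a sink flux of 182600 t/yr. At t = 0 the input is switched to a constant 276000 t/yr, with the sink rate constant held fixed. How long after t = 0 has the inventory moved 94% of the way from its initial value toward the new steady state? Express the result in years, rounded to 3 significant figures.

0.0382 yr

τ = M₀/F₀ = 2482/182600 = 0.01359 yr.
The remaining gap fraction is e^(−t/τ); 94% covered ⇒ e^(−t/τ) = 0.0600.
t = −τ ln(0.0600) = 0.01359 × 2.813 = 0.03824 yr.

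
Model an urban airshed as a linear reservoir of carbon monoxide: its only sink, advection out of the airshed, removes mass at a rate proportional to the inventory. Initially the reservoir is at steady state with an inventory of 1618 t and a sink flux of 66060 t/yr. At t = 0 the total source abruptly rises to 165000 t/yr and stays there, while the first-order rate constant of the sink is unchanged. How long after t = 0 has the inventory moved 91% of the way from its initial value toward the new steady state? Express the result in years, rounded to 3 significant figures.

τ = M₀/F₀ = 1618/66060 = 0.02449 yr.
The remaining gap fraction is e^(−t/τ); 91% covered ⇒ e^(−t/τ) = 0.0900.
t = −τ ln(0.0900) = 0.02449 × 2.408 = 0.05898 yr.

0.0590 yr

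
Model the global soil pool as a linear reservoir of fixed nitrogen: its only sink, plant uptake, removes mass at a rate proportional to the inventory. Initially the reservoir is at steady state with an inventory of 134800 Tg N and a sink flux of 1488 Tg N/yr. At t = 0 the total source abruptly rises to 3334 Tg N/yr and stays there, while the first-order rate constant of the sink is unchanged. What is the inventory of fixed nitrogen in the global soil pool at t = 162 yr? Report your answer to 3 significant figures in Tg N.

τ = M₀/F₀ = 134800/1488 = 90.59 yr; rate constant k = 1/τ.
New steady state M_∞ = F₁/k = F₁·τ = 3334 × 90.59 = 302030 Tg N.
M(t) = M_∞ + (M₀ − M_∞)·e^(−t/τ); t/τ = 162/90.59 = 1.788, so e^(−t/τ) = 0.1673.
M(t) = 302030 − 167200 × 0.1673 = 274060 Tg N.

274000 Tg N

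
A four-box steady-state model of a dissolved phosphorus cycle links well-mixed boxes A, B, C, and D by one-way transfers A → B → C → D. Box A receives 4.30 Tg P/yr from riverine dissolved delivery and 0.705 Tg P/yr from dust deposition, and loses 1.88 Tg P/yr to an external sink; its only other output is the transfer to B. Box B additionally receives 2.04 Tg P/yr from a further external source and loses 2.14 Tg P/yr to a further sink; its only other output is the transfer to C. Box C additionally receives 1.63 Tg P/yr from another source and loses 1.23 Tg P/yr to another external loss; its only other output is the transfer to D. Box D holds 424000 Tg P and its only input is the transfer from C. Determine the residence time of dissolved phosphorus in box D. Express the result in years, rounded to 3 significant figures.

Box A: F(A→B) = (4.30 + 0.705) − 1.88 = 3.1250 Tg P/yr.
Box B: F(B→C) = (3.1250 + 2.04) − 2.14 = 3.0250 Tg P/yr.
Box C: F(C→D) = (3.0250 + 1.63) − 1.23 = 3.4250 Tg P/yr.
Box D throughput = its input = 3.4250 Tg P/yr; τ = 424000 / 3.4250 = 123800 yr.

124000 yr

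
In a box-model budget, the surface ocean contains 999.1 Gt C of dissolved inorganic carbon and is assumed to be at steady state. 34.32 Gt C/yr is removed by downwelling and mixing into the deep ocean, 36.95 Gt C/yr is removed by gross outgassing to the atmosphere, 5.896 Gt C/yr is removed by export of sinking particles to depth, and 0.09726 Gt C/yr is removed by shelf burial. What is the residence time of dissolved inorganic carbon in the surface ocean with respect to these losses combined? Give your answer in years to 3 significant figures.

12.9 yr

Total removal = 34.32 + 36.95 + 5.896 + 0.09726 = 77.263 Gt C/yr.
τ = M / ΣF_out = 999.1 / 77.263 = 12.93 yr.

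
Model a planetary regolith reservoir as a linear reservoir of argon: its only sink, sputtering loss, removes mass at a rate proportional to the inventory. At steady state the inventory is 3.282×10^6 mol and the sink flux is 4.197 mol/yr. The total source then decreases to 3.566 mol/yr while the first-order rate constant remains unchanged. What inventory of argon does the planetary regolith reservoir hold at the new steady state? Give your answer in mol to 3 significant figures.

2.79×10^6 mol

Rate constant k = F/M = 4.197 / 3.282×10^6 = 1.279×10^-6 yr⁻¹.
At the new steady state, source = k·M_new ⇒ M_new = 3.566 / 1.279×10^-6 = 2.789×10^6 mol.
(Equivalently M_new = M × F_new/F_old = 3.282×10^6 × 3.566/4.197.)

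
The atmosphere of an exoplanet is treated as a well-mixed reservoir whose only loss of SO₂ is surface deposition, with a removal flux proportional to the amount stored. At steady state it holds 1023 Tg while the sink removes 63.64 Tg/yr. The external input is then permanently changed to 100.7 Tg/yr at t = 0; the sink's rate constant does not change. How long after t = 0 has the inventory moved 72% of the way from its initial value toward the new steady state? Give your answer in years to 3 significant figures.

20.5 yr

τ = M₀/F₀ = 1023/63.64 = 16.07 yr.
The remaining gap fraction is e^(−t/τ); 72% covered ⇒ e^(−t/τ) = 0.280.
t = −τ ln(0.280) = 16.07 × 1.273 = 20.46 yr.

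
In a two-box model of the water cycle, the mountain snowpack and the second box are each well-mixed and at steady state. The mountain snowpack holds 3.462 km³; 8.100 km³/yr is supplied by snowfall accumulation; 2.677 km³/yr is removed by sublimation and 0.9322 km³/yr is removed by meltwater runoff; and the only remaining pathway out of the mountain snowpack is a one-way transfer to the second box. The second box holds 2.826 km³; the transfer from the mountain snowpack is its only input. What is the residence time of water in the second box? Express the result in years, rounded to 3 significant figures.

Balance the mountain snowpack: ΣF_in = 8.1000 km³/yr.
Transfer to the second box = ΣF_in − (2.677 + 0.9322) = 4.4908 km³/yr.
At steady state the output of the second box equals its input, 4.4908 km³/yr.
τ = M / F = 2.826 / 4.4908 = 0.6293 yr.

0.629 yr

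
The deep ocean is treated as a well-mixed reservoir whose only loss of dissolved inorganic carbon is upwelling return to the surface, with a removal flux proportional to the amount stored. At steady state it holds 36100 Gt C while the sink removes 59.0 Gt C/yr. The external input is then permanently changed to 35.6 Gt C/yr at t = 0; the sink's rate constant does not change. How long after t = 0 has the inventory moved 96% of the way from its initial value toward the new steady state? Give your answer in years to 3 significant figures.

1970 yr

τ = M₀/F₀ = 36100/59.0 = 611.9 yr.
The remaining gap fraction is e^(−t/τ); 96% covered ⇒ e^(−t/τ) = 0.0400.
t = −τ ln(0.0400) = 611.9 × 3.219 = 1970 yr.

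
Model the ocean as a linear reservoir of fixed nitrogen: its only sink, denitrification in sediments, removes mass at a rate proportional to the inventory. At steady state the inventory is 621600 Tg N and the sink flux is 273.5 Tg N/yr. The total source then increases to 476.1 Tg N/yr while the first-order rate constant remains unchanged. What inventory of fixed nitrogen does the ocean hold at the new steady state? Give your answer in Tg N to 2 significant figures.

Rate constant k = F/M = 273.5 / 621600 = 0.0004400 yr⁻¹.
At the new steady state, source = k·M_new ⇒ M_new = 476.1 / 0.0004400 = 1.082×10^6 Tg N.
(Equivalently M_new = M × F_new/F_old = 621600 × 476.1/273.5.)

1.1×10^6 Tg N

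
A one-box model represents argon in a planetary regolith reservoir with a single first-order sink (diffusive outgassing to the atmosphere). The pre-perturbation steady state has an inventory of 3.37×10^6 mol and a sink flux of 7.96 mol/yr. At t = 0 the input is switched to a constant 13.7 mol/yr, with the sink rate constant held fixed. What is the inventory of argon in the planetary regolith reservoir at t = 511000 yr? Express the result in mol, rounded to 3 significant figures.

5.07×10^6 mol

Residence time τ = M₀/F₀ = 423400 yr. The eventual steady state is M_∞ = M₀·(F₁/F₀) = 3.37×10^6 × 13.7/7.96 = 5.8001×10^6 mol.
The anomaly ΔM(t) = M(t) − M_∞ decays as ΔM₀·e^(−t/τ) with ΔM₀ = 3.37×10^6 − 5.8001×10^6 = −2.430×10^6 mol.
At t = 511000 yr, e^(−t/τ) = e^(−1.207) = 0.2991, so ΔM = −726800 mol and M = 5.8001×10^6 − 726800 = 5.0733×10^6 mol.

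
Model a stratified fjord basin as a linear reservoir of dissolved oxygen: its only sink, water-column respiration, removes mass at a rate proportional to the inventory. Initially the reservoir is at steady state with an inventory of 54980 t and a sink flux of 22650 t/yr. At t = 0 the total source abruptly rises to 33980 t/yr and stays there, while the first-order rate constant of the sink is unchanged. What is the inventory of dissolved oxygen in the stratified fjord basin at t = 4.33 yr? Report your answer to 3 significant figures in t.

77900 t

Residence time τ = M₀/F₀ = 2.427 yr. The eventual steady state is M_∞ = M₀·(F₁/F₀) = 54980 × 33980/22650 = 82482 t.
The anomaly ΔM(t) = M(t) − M_∞ decays as ΔM₀·e^(−t/τ) with ΔM₀ = 54980 − 82482 = −27500 t.
At t = 4.33 yr, e^(−t/τ) = e^(−1.784) = 0.1680, so ΔM = −4620 t and M = 82482 − 4620 = 77862 t.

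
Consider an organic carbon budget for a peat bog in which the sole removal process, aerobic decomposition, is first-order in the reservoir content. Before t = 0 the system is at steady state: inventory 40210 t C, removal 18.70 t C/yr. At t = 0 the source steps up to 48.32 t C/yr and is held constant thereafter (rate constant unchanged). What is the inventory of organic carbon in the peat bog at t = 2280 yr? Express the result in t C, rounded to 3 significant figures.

Residence time τ = M₀/F₀ = 2150 yr. The eventual steady state is M_∞ = M₀·(F₁/F₀) = 40210 × 48.32/18.70 = 103900 t C.
The anomaly ΔM(t) = M(t) − M_∞ decays as ΔM₀·e^(−t/τ) with ΔM₀ = 40210 − 103900 = −63690 t C.
At t = 2280 yr, e^(−t/τ) = e^(−1.060) = 0.3463, so ΔM = −22060 t C and M = 103900 − 22060 = 81842 t C.

81800 t C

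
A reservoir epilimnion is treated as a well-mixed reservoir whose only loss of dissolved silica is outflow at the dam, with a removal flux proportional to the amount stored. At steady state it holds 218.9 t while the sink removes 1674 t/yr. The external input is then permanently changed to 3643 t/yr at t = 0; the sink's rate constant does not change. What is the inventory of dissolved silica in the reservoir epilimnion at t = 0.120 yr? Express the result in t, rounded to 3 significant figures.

Residence time τ = M₀/F₀ = 0.1308 yr. The eventual steady state is M_∞ = M₀·(F₁/F₀) = 218.9 × 3643/1674 = 476.38 t.
The anomaly ΔM(t) = M(t) − M_∞ decays as ΔM₀·e^(−t/τ) with ΔM₀ = 218.9 − 476.38 = −257.5 t.
At t = 0.120 yr, e^(−t/τ) = e^(−0.9177) = 0.3994, so ΔM = −102.8 t and M = 476.38 − 102.8 = 373.53 t.

374 t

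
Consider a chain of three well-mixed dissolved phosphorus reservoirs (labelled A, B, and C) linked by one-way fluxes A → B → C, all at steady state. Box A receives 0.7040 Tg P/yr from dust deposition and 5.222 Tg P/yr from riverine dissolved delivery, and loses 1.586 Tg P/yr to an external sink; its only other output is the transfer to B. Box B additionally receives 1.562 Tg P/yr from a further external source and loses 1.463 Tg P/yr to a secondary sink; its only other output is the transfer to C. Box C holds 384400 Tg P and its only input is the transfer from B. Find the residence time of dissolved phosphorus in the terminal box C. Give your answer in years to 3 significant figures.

86600 yr

Box A: F(A→B) = (0.7040 + 5.222) − 1.586 = 4.3400 Tg P/yr.
Box B: F(B→C) = (4.3400 + 1.562) − 1.463 = 4.4390 Tg P/yr.
Box C throughput = its input = 4.4390 Tg P/yr; τ = 384400 / 4.4390 = 86600 yr.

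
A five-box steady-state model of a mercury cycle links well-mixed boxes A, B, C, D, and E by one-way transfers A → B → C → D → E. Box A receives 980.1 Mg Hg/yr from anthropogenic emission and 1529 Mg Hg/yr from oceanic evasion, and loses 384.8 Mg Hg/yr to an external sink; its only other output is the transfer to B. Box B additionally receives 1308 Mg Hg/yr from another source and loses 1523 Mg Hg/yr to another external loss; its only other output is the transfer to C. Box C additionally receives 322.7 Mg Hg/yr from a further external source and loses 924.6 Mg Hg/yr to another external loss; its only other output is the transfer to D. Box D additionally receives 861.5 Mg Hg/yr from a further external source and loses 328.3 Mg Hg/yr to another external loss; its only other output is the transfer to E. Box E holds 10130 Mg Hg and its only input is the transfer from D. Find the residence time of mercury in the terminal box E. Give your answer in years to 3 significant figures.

5.50 yr

Box A: F(A→B) = (980.1 + 1529) − 384.8 = 2124.3 Mg Hg/yr.
Box B: F(B→C) = (2124.3 + 1308) − 1523 = 1909.3 Mg Hg/yr.
Box C: F(C→D) = (1909.3 + 322.7) − 924.6 = 1307.4 Mg Hg/yr.
Box D: F(D→E) = (1307.4 + 861.5) − 328.3 = 1840.6 Mg Hg/yr.
Box E throughput = its input = 1840.6 Mg Hg/yr; τ = 10130 / 1840.6 = 5.504 yr.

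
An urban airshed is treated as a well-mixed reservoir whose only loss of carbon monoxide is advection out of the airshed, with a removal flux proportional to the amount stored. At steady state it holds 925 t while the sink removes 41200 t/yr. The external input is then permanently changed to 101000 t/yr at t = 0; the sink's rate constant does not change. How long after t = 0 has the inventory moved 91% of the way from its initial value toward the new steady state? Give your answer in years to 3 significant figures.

0.0541 yr

τ = M₀/F₀ = 925/41200 = 0.02245 yr.
The remaining gap fraction is e^(−t/τ); 91% covered ⇒ e^(−t/τ) = 0.0900.
t = −τ ln(0.0900) = 0.02245 × 2.408 = 0.05406 yr.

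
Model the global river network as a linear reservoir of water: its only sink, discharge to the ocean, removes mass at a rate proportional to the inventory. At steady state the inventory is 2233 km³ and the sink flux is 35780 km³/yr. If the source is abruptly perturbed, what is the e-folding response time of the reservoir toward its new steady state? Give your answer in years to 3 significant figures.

0.0624 yr

For a linear reservoir the response time equals the residence time τ = M/F.
τ = 2233 / 35780 = 0.06241 yr.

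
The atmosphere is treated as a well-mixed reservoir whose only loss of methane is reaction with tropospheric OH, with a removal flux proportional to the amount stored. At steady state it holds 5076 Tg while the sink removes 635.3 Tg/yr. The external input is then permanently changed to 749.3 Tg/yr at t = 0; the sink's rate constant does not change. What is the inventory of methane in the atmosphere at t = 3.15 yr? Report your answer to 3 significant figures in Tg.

5370 Tg

The sink rate constant is k = F₀/M₀ = 635.3/5076 = 0.1252 yr⁻¹.
Solving dM/dt = F₁ − kM with M(0) = M₀ gives M(t) = F₁/k + (M₀ − F₁/k)·e^(−kt).
F₁/k = 749.3/0.1252 = 5986.9 Tg; kt = 0.1252 × 3.15 = 0.3942, e^(−kt) = 0.6742.
M(3.15) = 5986.9 + (5076 − 5986.9) × 0.6742 = 5986.9 − 614.1 = 5372.8 Tg.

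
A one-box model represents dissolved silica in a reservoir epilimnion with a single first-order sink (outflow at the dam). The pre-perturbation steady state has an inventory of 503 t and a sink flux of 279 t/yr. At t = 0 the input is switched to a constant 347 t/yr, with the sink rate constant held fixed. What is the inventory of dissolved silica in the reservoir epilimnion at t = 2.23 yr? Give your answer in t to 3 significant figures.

τ = M₀/F₀ = 503/279 = 1.803 yr; rate constant k = 1/τ.
New steady state M_∞ = F₁/k = F₁·τ = 347 × 1.803 = 625.59 t.
M(t) = M_∞ + (M₀ − M_∞)·e^(−t/τ); t/τ = 2.23/1.803 = 1.237, so e^(−t/τ) = 0.2903.
M(t) = 625.59 − 122.6 × 0.2903 = 590.01 t.

590 t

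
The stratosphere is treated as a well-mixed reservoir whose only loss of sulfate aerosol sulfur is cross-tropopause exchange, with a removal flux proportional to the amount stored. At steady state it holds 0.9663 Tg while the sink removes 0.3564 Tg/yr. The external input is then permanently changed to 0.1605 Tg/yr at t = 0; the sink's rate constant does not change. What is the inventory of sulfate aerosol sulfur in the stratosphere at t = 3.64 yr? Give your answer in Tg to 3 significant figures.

0.574 Tg

Residence time τ = M₀/F₀ = 2.711 yr. The eventual steady state is M_∞ = M₀·(F₁/F₀) = 0.9663 × 0.1605/0.3564 = 0.43516 Tg.
The anomaly ΔM(t) = M(t) − M_∞ decays as ΔM₀·e^(−t/τ) with ΔM₀ = 0.9663 − 0.43516 = 0.5311 Tg.
At t = 3.64 yr, e^(−t/τ) = e^(−1.343) = 0.2612, so ΔM = 0.1387 Tg and M = 0.43516 + 0.1387 = 0.57388 Tg.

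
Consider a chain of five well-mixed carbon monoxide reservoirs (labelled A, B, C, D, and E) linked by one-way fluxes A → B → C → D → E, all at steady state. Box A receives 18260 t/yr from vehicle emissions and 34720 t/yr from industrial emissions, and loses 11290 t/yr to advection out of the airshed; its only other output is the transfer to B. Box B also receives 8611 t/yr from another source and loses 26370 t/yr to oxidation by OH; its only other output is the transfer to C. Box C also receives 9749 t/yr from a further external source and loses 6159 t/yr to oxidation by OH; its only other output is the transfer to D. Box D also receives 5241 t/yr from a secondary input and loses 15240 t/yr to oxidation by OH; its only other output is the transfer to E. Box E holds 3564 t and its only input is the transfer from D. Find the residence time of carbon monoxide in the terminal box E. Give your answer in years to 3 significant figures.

0.203 yr

Box A: F(A→B) = (18260 + 34720) − 11290 = 41690 t/yr.
Box B: F(B→C) = (41690 + 8611) − 26370 = 23931 t/yr.
Box C: F(C→D) = (23931 + 9749) − 6159 = 27521 t/yr.
Box D: F(D→E) = (27521 + 5241) − 15240 = 17522 t/yr.
Box E throughput = its input = 17522 t/yr; τ = 3564 / 17522 = 0.2034 yr.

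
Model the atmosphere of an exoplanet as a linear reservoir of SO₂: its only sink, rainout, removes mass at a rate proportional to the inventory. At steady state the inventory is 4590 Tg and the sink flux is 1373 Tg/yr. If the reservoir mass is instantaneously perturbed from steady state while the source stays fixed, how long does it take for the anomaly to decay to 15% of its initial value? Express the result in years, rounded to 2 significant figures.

For a linear reservoir the anomaly decays as exp(−t/τ) with τ = M/F = 4590/1373 = 3.343 yr.
exp(−t/τ) = 0.15 ⇒ t = −τ ln(0.15) = 3.343 × 1.897 = 6.342 yr.

6.3 yr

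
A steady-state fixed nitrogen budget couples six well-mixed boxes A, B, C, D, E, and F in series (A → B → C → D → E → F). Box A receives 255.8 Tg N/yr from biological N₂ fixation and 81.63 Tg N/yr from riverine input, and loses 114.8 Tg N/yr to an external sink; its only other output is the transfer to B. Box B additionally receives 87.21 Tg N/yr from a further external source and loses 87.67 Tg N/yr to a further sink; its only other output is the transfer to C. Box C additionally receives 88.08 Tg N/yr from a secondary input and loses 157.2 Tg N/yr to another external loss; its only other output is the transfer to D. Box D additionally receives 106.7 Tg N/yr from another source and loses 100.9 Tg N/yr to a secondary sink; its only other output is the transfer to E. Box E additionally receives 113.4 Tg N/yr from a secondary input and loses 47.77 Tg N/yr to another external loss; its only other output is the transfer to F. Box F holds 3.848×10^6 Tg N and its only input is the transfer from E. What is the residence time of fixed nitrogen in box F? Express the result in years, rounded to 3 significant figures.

Box A: F(A→B) = (255.8 + 81.63) − 114.8 = 222.63 Tg N/yr.
Box B: F(B→C) = (222.63 + 87.21) − 87.67 = 222.17 Tg N/yr.
Box C: F(C→D) = (222.17 + 88.08) − 157.2 = 153.05 Tg N/yr.
Box D: F(D→E) = (153.05 + 106.7) − 100.9 = 158.85 Tg N/yr.
Box E: F(E→F) = (158.85 + 113.4) − 47.77 = 224.48 Tg N/yr.
Box F throughput = its input = 224.48 Tg N/yr; τ = 3.848×10^6 / 224.48 = 17140 yr.

17100 yr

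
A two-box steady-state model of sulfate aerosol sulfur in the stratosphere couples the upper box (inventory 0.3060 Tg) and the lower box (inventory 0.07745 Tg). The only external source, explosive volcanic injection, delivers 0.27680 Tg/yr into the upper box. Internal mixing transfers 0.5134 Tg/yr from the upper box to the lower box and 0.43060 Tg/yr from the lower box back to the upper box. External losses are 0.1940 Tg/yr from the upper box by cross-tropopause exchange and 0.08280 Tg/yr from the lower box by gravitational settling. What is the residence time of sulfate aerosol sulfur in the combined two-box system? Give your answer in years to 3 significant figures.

1.39 yr

Residence time in the combined system uses the total inventory and the total *external* removal — internal exchanges between the two boxes cancel.
M_total = 0.3060 + 0.07745 = 0.38345 Tg.
ΣF_external_out = 0.1940 + 0.08280 = 0.27680 Tg/yr.
τ = M_total / ΣF_ext = 0.38345 / 0.27680 = 1.385 yr.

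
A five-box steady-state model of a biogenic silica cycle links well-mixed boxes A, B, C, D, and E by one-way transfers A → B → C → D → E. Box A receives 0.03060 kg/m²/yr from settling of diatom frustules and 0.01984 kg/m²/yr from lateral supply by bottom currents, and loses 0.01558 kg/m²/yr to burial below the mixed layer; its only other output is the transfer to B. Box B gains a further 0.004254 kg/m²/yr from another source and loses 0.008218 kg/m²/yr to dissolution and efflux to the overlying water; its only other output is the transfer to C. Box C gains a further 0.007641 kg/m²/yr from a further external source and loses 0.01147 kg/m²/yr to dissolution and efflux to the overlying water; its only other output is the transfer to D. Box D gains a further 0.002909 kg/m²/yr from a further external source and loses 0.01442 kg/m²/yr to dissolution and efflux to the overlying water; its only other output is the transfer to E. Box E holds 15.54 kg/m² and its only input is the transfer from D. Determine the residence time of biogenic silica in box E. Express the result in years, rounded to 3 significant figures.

Box A: F(A→B) = (0.03060 + 0.01984) − 0.01558 = 0.034860 kg/m²/yr.
Box B: F(B→C) = (0.034860 + 0.004254) − 0.008218 = 0.030896 kg/m²/yr.
Box C: F(C→D) = (0.030896 + 0.007641) − 0.01147 = 0.027067 kg/m²/yr.
Box D: F(D→E) = (0.027067 + 0.002909) − 0.01442 = 0.015556 kg/m²/yr.
Box E throughput = its input = 0.015556 kg/m²/yr; τ = 15.54 / 0.015556 = 999.0 yr.

999 yr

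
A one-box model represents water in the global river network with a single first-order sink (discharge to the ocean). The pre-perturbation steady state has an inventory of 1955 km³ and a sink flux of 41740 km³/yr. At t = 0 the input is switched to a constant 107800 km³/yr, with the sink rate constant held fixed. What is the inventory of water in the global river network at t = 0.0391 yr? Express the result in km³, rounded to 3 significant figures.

τ = M₀/F₀ = 1955/41740 = 0.04684 yr; rate constant k = 1/τ.
New steady state M_∞ = F₁/k = F₁·τ = 107800 × 0.04684 = 5049.1 km³.
M(t) = M_∞ + (M₀ − M_∞)·e^(−t/τ); t/τ = 0.0391/0.04684 = 0.8348, so e^(−t/τ) = 0.4340.
M(t) = 5049.1 − 3094 × 0.4340 = 3706.4 km³.

3710 km³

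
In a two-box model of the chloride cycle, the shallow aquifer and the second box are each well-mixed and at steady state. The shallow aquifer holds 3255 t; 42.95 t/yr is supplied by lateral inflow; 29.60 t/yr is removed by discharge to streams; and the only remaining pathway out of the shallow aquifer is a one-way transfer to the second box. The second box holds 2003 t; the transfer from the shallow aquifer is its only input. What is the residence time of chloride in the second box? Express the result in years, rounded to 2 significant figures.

Balance the shallow aquifer: ΣF_in = 42.950 t/yr.
Transfer to the second box = ΣF_in − (29.60) = 13.350 t/yr.
At steady state the output of the second box equals its input, 13.350 t/yr.
τ = M / F = 2003 / 13.350 = 150.0 yr.

150 yr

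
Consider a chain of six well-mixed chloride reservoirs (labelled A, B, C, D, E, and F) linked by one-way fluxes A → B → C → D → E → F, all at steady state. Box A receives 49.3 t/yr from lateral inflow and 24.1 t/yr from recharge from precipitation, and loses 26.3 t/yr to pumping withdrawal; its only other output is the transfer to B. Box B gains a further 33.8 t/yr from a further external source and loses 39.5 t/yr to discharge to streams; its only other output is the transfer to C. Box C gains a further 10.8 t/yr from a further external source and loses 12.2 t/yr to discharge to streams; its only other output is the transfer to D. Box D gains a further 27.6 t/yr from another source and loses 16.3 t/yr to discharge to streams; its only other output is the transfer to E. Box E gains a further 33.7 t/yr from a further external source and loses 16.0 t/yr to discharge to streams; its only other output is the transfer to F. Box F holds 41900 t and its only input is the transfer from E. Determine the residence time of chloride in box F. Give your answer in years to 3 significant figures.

607 yr

Box A: F(A→B) = (49.3 + 24.1) − 26.3 = 47.100 t/yr.
Box B: F(B→C) = (47.100 + 33.8) − 39.5 = 41.400 t/yr.
Box C: F(C→D) = (41.400 + 10.8) − 12.2 = 40.000 t/yr.
Box D: F(D→E) = (40.000 + 27.6) − 16.3 = 51.300 t/yr.
Box E: F(E→F) = (51.300 + 33.7) − 16.0 = 69.000 t/yr.
Box F throughput = its input = 69.000 t/yr; τ = 41900 / 69.000 = 607.2 yr.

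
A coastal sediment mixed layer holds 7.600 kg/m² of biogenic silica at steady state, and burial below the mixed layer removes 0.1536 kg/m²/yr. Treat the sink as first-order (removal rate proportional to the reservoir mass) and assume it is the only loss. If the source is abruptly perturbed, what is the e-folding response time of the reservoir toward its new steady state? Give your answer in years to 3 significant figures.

For a linear reservoir the response time equals the residence time τ = M/F.
τ = 7.600 / 0.1536 = 49.48 yr.

49.5 yr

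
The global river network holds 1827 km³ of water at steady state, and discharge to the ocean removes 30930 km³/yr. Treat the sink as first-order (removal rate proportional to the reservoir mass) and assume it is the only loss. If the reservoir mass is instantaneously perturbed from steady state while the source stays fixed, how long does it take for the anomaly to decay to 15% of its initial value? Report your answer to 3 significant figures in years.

For a linear reservoir the anomaly decays as exp(−t/τ) with τ = M/F = 1827/30930 = 0.05907 yr.
exp(−t/τ) = 0.15 ⇒ t = −τ ln(0.15) = 0.05907 × 1.897 = 0.1121 yr.

0.112 yr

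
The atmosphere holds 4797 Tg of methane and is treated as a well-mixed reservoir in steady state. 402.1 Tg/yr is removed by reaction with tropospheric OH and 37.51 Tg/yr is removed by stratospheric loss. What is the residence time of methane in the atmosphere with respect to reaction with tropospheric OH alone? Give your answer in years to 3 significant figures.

Residence time with respect to a single sink: τ = M / F_sink.
τ = 4797 / 402.1 = 11.93 yr.

11.9 yr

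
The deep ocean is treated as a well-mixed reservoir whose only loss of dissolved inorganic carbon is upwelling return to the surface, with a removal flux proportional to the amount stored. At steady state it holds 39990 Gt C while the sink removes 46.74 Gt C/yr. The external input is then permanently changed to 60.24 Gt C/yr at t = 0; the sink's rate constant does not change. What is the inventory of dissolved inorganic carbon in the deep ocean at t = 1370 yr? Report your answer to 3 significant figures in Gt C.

49200 Gt C

Residence time τ = M₀/F₀ = 855.6 yr. The eventual steady state is M_∞ = M₀·(F₁/F₀) = 39990 × 60.24/46.74 = 51540 Gt C.
The anomaly ΔM(t) = M(t) − M_∞ decays as ΔM₀·e^(−t/τ) with ΔM₀ = 39990 − 51540 = −11550 Gt C.
At t = 1370 yr, e^(−t/τ) = e^(−1.601) = 0.2016, so ΔM = −2329 Gt C and M = 51540 − 2329 = 49211 Gt C.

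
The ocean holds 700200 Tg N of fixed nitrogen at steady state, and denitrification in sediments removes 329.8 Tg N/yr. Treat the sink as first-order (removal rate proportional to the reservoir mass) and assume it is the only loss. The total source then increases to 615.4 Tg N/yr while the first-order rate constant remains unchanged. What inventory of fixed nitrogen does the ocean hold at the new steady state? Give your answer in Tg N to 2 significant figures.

1.3×10^6 Tg N

Rate constant k = F/M = 329.8 / 700200 = 0.0004710 yr⁻¹.
At the new steady state, source = k·M_new ⇒ M_new = 615.4 / 0.0004710 = 1.307×10^6 Tg N.
(Equivalently M_new = M × F_new/F_old = 700200 × 615.4/329.8.)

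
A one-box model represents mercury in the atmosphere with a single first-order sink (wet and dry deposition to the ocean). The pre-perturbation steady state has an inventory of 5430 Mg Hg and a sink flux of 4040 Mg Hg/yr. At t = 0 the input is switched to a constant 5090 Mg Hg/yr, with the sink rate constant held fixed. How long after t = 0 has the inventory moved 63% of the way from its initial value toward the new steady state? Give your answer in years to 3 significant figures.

1.34 yr

τ = M₀/F₀ = 5430/4040 = 1.344 yr.
The remaining gap fraction is e^(−t/τ); 63% covered ⇒ e^(−t/τ) = 0.370.
t = −τ ln(0.370) = 1.344 × 0.9943 = 1.336 yr.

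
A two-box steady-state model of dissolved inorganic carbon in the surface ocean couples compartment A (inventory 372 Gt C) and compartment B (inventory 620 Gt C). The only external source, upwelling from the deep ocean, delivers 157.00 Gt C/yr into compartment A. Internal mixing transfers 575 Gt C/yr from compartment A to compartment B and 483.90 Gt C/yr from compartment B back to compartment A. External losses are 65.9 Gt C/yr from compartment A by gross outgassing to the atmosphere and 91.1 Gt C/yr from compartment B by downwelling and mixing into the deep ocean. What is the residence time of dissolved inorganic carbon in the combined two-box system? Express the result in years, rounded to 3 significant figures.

6.32 yr

Treat the two boxes together as one reservoir: the mixing fluxes between them are internal recycling, so τ = ΣM / Σ(external losses).
M_total = 372 + 620 = 992.00 Gt C.
ΣF_external_out = 65.9 + 91.1 = 157.00 Gt C/yr.
τ = M_total / ΣF_ext = 992.00 / 157.00 = 6.318 yr.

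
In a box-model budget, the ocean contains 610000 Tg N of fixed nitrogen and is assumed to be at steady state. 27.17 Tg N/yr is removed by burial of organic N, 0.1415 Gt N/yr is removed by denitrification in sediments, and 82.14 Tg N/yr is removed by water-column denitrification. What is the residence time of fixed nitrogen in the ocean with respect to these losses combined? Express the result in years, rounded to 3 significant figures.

Convert the denitrification in sediments flux: 0.1415 Gt N/yr = 141.5 Tg N/yr.
Total removal = 27.17 + 141.5 + 82.14 = 250.81 Tg N/yr.
τ = M / ΣF_out = 610000 / 250.81 = 2432 yr.

2430 yr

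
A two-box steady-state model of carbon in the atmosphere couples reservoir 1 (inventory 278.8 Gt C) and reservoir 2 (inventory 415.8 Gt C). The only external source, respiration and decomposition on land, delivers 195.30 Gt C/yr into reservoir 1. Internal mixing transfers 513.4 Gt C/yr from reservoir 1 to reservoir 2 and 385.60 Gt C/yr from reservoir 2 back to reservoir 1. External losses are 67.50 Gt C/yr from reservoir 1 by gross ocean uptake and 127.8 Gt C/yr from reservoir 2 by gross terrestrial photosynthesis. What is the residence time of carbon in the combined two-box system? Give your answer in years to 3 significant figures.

Residence time in the combined system uses the total inventory and the total *external* removal — internal exchanges between the two boxes cancel.
M_total = 278.8 + 415.8 = 694.60 Gt C.
ΣF_external_out = 67.50 + 127.8 = 195.30 Gt C/yr.
τ = M_total / ΣF_ext = 694.60 / 195.30 = 3.557 yr.

3.56 yr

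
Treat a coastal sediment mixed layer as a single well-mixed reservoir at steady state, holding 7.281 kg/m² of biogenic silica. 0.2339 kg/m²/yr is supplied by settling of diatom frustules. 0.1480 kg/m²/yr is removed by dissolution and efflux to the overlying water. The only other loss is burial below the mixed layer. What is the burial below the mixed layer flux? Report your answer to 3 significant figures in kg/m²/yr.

0.0859 kg/m²/yr

At steady state ΣF_in = ΣF_out.
ΣF_in = 0.23390 kg/m²/yr.
Burial below the mixed layer flux = ΣF_in − (0.1480) = 0.23390 − 0.1480 = 0.08590 kg/m²/yr.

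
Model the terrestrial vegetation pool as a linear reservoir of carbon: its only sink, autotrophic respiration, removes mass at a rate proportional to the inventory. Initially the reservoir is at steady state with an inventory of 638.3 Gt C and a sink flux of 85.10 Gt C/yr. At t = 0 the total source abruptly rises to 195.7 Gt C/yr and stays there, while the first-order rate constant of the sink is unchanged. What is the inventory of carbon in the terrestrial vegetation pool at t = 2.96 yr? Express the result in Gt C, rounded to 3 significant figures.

909 Gt C

τ = M₀/F₀ = 638.3/85.10 = 7.501 yr; rate constant k = 1/τ.
New steady state M_∞ = F₁/k = F₁·τ = 195.7 × 7.501 = 1467.9 Gt C.
M(t) = M_∞ + (M₀ − M_∞)·e^(−t/τ); t/τ = 2.96/7.501 = 0.3946, so e^(−t/τ) = 0.6739.
M(t) = 1467.9 − 829.6 × 0.6739 = 908.80 Gt C.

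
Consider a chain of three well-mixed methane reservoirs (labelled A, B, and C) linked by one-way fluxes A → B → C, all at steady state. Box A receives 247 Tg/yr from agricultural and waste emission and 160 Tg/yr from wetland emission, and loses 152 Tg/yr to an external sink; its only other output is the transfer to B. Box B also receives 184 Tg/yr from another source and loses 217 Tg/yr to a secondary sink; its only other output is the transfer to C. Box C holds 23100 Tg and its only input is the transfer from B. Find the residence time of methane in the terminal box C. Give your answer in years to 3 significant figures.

Box A: F(A→B) = (247 + 160) − 152 = 255.00 Tg/yr.
Box B: F(B→C) = (255.00 + 184) − 217 = 222.00 Tg/yr.
Box C throughput = its input = 222.00 Tg/yr; τ = 23100 / 222.00 = 104.1 yr.

104 yr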